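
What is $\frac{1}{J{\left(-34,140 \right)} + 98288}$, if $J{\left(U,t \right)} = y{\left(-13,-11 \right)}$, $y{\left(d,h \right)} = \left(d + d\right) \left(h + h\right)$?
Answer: $\frac{1}{98860} \approx 1.0115 \cdot 10^{-5}$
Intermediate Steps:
$y{\left(d,h \right)} = 4 d h$ ($y{\left(d,h \right)} = 2 d 2 h = 4 d h$)
$J{\left(U,t \right)} = 572$ ($J{\left(U,t \right)} = 4 \left(-13\right) \left(-11\right) = 572$)
$\frac{1}{J{\left(-34,140 \right)} + 98288} = \frac{1}{572 + 98288} = \frac{1}{98860}$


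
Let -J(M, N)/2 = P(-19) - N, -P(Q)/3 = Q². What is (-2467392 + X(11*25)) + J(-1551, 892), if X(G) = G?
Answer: -2463167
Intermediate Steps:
P(Q) = -3*Q²
J(M, N) = 2166 + 2*N (J(M, N) = -2*(-3*(-19)² - N) = -2*(-3*361 - N) = -2*(-1083 - N) = 2166 + 2*N)
(-2467392 + X(11*25)) + J(-1551, 892) = (-2467392 + 11*25) + (2166 + 2*892) = (-2467392 + 275) + (2166 + 1784) = -2467117 + 3950 = -2463167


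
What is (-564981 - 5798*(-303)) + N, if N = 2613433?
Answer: 3805246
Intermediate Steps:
(-564981 - 5798*(-303)) + N = (-564981 - 5798*(-303)) + 2613433 = (-564981 + 1756794) + 2613433 = 1191813 + 2613433 = 3805246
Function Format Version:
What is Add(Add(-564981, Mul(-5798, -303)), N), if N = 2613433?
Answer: 3805246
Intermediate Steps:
Add(Add(-564981, Mul(-5798, -303)), N) = Add(Add(-564981, Mul(-5798, -303)), 2613433) = Add(Add(-564981, 1756794), 2613433) = Add(1191813, 2613433) = 3805246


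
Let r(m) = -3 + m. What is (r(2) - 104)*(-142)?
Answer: 14910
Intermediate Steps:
(r(2) - 104)*(-142) = ((-3 + 2) - 104)*(-142) = (-1 - 104)*(-142) = -105*(-142) = 14910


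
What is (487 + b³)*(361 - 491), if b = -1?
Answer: -63180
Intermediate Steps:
(487 + b³)*(361 - 491) = (487 + (-1)³)*(361 - 491) = (487 - 1)*(-130) = 486*(-130) = -63180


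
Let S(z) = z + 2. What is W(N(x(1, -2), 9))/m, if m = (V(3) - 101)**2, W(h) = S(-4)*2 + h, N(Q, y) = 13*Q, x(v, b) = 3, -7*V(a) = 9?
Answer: 1715/512656 ≈ 0.0033453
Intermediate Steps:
S(z) = 2 + z
V(a) = -9/7 (V(a) = -1/7*9 = -9/7)
W(h) = -4 + h (W(h) = (2 - 4)*2 + h = -2*2 + h = -4 + h)
m = 512656/49 (m = (-9/7 - 101)**2 = (-716/7)**2 = 512656/49 ≈ 10462.)
W(N(x(1, -2), 9))/m = (-4 + 13*3)/(512656/49) = (-4 + 39)*(49/512656) = 35*(49/512656) = 1715/512656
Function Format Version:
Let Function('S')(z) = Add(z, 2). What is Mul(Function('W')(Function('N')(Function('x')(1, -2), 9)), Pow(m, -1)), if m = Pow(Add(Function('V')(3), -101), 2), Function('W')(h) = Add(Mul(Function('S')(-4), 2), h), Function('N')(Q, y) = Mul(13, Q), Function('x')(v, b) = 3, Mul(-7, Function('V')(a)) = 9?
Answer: Rational(1715, 512656) ≈ 0.0033453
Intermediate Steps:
Function('S')(z) = Add(2, z)
Function('V')(a) = Rational(-9, 7) (Function('V')(a) = Mul(Rational(-1, 7), 9) = Rational(-9, 7))
Function('W')(h) = Add(-4, h) (Function('W')(h) = Add(Mul(Add(2, -4), 2), h) = Add(Mul(-2, 2), h) = Add(-4, h))
m = Rational(512656, 49) (m = Pow(Add(Rational(-9, 7), -101), 2) = Pow(Rational(-716, 7), 2) = Rational(512656, 49) ≈ 10462.)
Mul(Function('W')(Function('N')(Function('x')(1, -2), 9)), Pow(m, -1)) = Mul(Add(-4, Mul(13, 3)), Pow(Rational(512656, 49), -1)) = Mul(Add(-4, 39), Rational(49, 512656)) = Mul(35, Rational(49, 512656)) = Rational(1715, 512656)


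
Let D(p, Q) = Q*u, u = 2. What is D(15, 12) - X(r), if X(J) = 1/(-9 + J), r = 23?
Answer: 335/14 ≈ 23.929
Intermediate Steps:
D(p, Q) = 2*Q (D(p, Q) = Q*2 = 2*Q)
D(15, 12) - X(r) = 2*12 - 1/(-9 + 23) = 24 - 1/14 = 335/14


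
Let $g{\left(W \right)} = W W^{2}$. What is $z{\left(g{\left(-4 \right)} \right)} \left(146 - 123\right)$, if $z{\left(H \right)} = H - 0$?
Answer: $-1472$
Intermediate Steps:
$g{\left(W \right)} = W^{3}$
$z{\left(H \right)} = H$ ($z{\left(H \right)} = H + 0 = H$)
$z{\left(g{\left(-4 \right)} \right)} \left(146 - 123\right) = \left(-4\right)^{3} \left(146 - 123\right) = \left(-64\right) 23 = -1472$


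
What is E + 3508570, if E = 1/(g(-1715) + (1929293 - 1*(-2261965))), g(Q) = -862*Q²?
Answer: 8880698332010439/2531144692 ≈ 3.5086e+6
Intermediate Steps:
E = -1/2531144692 (E = 1/(-862*(-1715)² + (1929293 - 1*(-2261965))) = 1/(-862*2941225 + (1929293 + 2261965)) = 1/(-2535335950 + 4191258) = 1/(-2531144692) = -1/2531144692 ≈ -3.9508e-10)
E + 3508570 = -1/2531144692 + 3508570 = 8880698332010439/2531144692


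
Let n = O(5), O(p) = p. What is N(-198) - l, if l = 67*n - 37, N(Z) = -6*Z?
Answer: 890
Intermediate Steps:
n = 5
l = 298 (l = 67*5 - 37 = 335 - 37 = 298)
N(-198) - l = -6*(-198) - 1*298 = 1188 - 298 = 890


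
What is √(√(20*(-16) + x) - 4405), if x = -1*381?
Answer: √(-4405 + I*√701) ≈ 0.1995 + 66.37*I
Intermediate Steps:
x = -381
√(√(20*(-16) + x) - 4405) = √(√(20*(-16) - 381) - 4405) = √(√(-320 - 381) - 4405) = √(√(-701) - 4405) = √(I*√701 - 4405) = √(-4405 + I*√701)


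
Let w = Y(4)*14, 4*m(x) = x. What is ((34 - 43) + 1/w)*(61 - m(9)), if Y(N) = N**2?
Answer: -473525/896 ≈ -528.49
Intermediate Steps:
m(x) = x/4
w = 224 (w = 4**2*14 = 16*14 = 224)
((34 - 43) + 1/w)*(61 - m(9)) = ((34 - 43) + 1/224)*(61 - 9/4) = (-9 + 1/224)*(61 - 1*9/4) = -2015*(61 - 9/4)/224 = -2015/224*235/4 = -473525/896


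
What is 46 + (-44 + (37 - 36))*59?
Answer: -2491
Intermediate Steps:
46 + (-44 + (37 - 36))*59 = 46 + (-44 + 1)*59 = 46 - 43*59 = 46 - 2537 = -2491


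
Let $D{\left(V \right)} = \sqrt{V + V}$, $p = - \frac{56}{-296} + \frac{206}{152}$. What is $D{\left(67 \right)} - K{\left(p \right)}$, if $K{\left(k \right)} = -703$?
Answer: $703 + \sqrt{134} \approx 714.58$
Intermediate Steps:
$p = \frac{4343}{2812}$ ($p = \left(-56\right) \left(- \frac{1}{296}\right) + 206 \cdot \frac{1}{152} = \frac{7}{37} + \frac{103}{76} = \frac{4343}{2812} \approx 1.5445$)
$D{\left(V \right)} = \sqrt{2} \sqrt{V}$ ($D{\left(V \right)} = \sqrt{2 V} = \sqrt{2} \sqrt{V}$)
$D{\left(67 \right)} - K{\left(p \right)} = \sqrt{2} \sqrt{67} - -703 = \sqrt{134} + 703 = 703 + \sqrt{134}$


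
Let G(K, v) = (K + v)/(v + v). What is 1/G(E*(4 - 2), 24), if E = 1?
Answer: 24/13 ≈ 1.8462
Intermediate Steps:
G(K, v) = (K + v)/(2*v) (G(K, v) = (K + v)/((2*v)) = (K + v)*(1/(2*v)) = (K + v)/(2*v))
1/G(E*(4 - 2), 24) = 1/((1/2)*(1*(4 - 2) + 24)/24) = 1/((1/2)*(1/24)*(1*2 + 24)) = 1/((1/2)*(1/24)*(2 + 24)) = 1/((1/2)*(1/24)*26) = 1/(13/24) = 24/13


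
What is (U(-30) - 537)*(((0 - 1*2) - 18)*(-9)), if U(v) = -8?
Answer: -98100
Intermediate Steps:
(U(-30) - 537)*(((0 - 1*2) - 18)*(-9)) = (-8 - 537)*(((0 - 1*2) - 18)*(-9)) = -545*((0 - 2) - 18)*(-9) = -545*(-2 - 18)*(-9) = -(-10900)*(-9) = -545*180 = -98100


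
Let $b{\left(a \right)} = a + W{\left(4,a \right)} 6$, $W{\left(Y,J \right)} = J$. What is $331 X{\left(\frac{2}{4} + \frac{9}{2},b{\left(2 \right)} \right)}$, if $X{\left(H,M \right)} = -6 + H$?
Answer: $-331$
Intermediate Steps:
$b{\left(a \right)} = 7 a$ ($b{\left(a \right)} = a + a 6 = a + 6 a = 7 a$)
$331 X{\left(\frac{2}{4} + \frac{9}{2},b{\left(2 \right)} \right)} = 331 \left(-6 + \left(\frac{2}{4} + \frac{9}{2}\right)\right) = 331 \left(-6 + \left(2 \cdot \frac{1}{4} + 9 \cdot \frac{1}{2}\right)\right) = 331 \left(-6 + \left(\frac{1}{2} + \frac{9}{2}\right)\right) = 331 \left(-6 + 5\right) = 331 \left(-1\right) = -331$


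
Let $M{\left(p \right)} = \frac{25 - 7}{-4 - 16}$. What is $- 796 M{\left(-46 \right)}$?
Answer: $\frac{3582}{5} \approx 716.4$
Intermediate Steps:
$M{\left(p \right)} = - \frac{9}{10}$ ($M{\left(p \right)} = \frac{18}{-20} = 18 \left(- \frac{1}{20}\right) = - \frac{9}{10}$)
$- 796 M{\left(-46 \right)} = \left(-796\right) \left(- \frac{9}{10}\right) = \frac{3582}{5}$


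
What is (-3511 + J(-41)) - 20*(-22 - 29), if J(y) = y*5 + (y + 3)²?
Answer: -1252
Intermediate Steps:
J(y) = (3 + y)² + 5*y (J(y) = 5*y + (3 + y)² = (3 + y)² + 5*y)
(-3511 + J(-41)) - 20*(-22 - 29) = (-3511 + ((3 - 41)² + 5*(-41))) - 20*(-22 - 29) = (-3511 + ((-38)² - 205)) - 20*(-51) = (-3511 + (1444 - 205)) + 1020 = (-3511 + 1239) + 1020 = -2272 + 1020 = -1252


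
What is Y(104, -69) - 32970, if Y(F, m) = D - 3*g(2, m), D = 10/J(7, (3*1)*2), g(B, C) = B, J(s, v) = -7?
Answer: -230842/7 ≈ -32977.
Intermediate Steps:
D = -10/7 (D = 10/(-7) = 10*(-1/7) = -10/7 ≈ -1.4286)
Y(F, m) = -52/7 (Y(F, m) = -10/7 - 3*2 = -10/7 - 6 = -52/7)
Y(104, -69) - 32970 = -52/7 - 32970 = -230842/7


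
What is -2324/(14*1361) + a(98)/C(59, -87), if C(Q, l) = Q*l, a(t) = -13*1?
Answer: -834385/6986013 ≈ -0.11944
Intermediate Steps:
a(t) = -13
-2324/(14*1361) + a(98)/C(59, -87) = -2324/(14*1361) - 13/(59*(-87)) = -2324/19054 - 13/(-5133) = -2324*1/19054 - 13*(-1/5133) = -166/1361 + 13/5133 = -834385/6986013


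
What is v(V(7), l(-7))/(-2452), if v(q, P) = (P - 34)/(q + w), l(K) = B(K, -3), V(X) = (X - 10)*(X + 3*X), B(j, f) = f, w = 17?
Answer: -37/164284 ≈ -0.00022522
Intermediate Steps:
V(X) = 4*X*(-10 + X) (V(X) = (-10 + X)*(4*X) = 4*X*(-10 + X))
l(K) = -3
v(q, P) = (-34 + P)/(17 + q) (v(q, P) = (P - 34)/(q + 17) = (-34 + P)/(17 + q))
v(V(7), l(-7))/(-2452) = ((-34 - 3)/(17 + 4*7*(-10 + 7)))/(-2452) = (-37/(17 + 4*7*(-3)))*(-1/2452) = (-37/(17 - 84))*(-1/2452) = (-37/(-67))*(-1/2452) = -1/67*(-37)*(-1/2452) = (37/67)*(-1/2452) = -37/164284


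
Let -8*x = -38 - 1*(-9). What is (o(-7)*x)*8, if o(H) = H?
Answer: -203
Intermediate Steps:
x = 29/8 (x = -(-38 - 1*(-9))/8 = -(-38 + 9)/8 = -⅛*(-29) = 29/8 ≈ 3.6250)
(o(-7)*x)*8 = -7*29/8*8 = -203/8*8 = -203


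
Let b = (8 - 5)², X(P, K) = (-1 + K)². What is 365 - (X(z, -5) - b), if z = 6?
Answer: 338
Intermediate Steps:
b = 9 (b = 3² = 9)
365 - (X(z, -5) - b) = 365 - ((-1 - 5)² - 1*9) = 365 - ((-6)² - 9) = 365 - (36 - 9) = 365 - 1*27 = 365 - 27 = 338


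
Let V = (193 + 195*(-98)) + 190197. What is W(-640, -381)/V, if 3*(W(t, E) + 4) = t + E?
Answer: -1033/513840 ≈ -0.0020104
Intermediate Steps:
W(t, E) = -4 + E/3 + t/3 (W(t, E) = -4 + (t + E)/3 = -4 + (E + t)/3 = -4 + (E/3 + t/3) = -4 + E/3 + t/3)
V = 171280 (V = (193 - 19110) + 190197 = -18917 + 190197 = 171280)
W(-640, -381)/V = (-4 + (⅓)*(-381) + (⅓)*(-640))/171280 = (-4 - 127 - 640/3)*(1/171280) = -1033/3*1/171280 = -1033/513840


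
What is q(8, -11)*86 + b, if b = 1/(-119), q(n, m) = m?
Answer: -112575/119 ≈ -946.01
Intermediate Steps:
b = -1/119 ≈ -0.0084034
q(8, -11)*86 + b = -11*86 - 1/119 = -946 - 1/119 = -112575/119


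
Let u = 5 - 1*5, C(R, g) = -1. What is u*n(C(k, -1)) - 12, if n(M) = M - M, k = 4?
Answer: -12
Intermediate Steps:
n(M) = 0
u = 0 (u = 5 - 5 = 0)
u*n(C(k, -1)) - 12 = 0*0 - 12 = 0 - 12 = -12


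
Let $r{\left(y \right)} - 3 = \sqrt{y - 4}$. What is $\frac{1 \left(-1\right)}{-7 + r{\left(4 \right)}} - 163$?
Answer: $- \frac{651}{4} \approx -162.75$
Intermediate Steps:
$r{\left(y \right)} = 3 + \sqrt{-4 + y}$ ($r{\left(y \right)} = 3 + \sqrt{y - 4} = 3 + \sqrt{-4 + y}$)
$\frac{1 \left(-1\right)}{-7 + r{\left(4 \right)}} - 163 = \frac{1 \left(-1\right)}{-7 + \left(3 + \sqrt{-4 + 4}\right)} - 163 = - \frac{1}{-7 + \left(3 + \sqrt{0}\right)} - 163 = - \frac{1}{-7 + \left(3 + 0\right)} - 163 = - \frac{1}{-7 + 3} - 163 = - \frac{1}{-4} - 163 = \left(-1\right) \left(- \frac{1}{4}\right) - 163 = \frac{1}{4} - 163 = - \frac{651}{4}$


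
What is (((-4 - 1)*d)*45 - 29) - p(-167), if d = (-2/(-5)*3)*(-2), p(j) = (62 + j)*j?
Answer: -17024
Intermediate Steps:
p(j) = j*(62 + j)
d = -12/5 (d = (-2*(-⅕)*3)*(-2) = ((⅖)*3)*(-2) = (6/5)*(-2) = -12/5 ≈ -2.4000)
(((-4 - 1)*d)*45 - 29) - p(-167) = (((-4 - 1)*(-12/5))*45 - 29) - (-167)*(62 - 167) = (-5*(-12/5)*45 - 29) - (-167)*(-105) = (12*45 - 29) - 1*17535 = (540 - 29) - 17535 = 511 - 17535 = -17024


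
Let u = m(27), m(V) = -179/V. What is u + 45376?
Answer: 1224973/27 ≈ 45369.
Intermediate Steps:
u = -179/27 ≈ -6.6296
u + 45376 = -179/27 + 45376 = 1224973/27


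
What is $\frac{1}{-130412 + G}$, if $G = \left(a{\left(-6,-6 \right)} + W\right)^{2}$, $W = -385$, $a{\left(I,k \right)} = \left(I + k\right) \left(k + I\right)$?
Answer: $- \frac{1}{72331} \approx -1.3825 \cdot 10^{-5}$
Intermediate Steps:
$a{\left(I,k \right)} = \left(I + k\right)^{2}$ ($a{\left(I,k \right)} = \left(I + k\right) \left(I + k\right) = \left(I + k\right)^{2}$)
$G = 58081$ ($G = \left(\left(-6 - 6\right)^{2} - 385\right)^{2} = \left(\left(-12\right)^{2} - 385\right)^{2} = \left(144 - 385\right)^{2} = \left(-241\right)^{2} = 58081$)
$\frac{1}{-130412 + G} = \frac{1}{-130412 + 58081} = \frac{1}{-72331} = - \frac{1}{72331}$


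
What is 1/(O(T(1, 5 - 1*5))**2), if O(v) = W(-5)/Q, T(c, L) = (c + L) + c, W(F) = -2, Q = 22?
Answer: 121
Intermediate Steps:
T(c, L) = L + 2*c (T(c, L) = (L + c) + c = L + 2*c)
O(v) = -1/11 (O(v) = -2/22 = -2*1/22 = -1/11)
1/(O(T(1, 5 - 1*5))**2) = 1/((-1/11)**2) = 1/(1/121) = 121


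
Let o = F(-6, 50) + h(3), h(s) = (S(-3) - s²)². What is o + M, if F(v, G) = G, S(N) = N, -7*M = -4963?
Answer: 903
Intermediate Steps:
M = 709 (M = -⅐*(-4963) = 709)
h(s) = (-3 - s²)²
o = 194 (o = 50 + (3 + 3²)² = 50 + (3 + 9)² = 50 + 12² = 50 + 144 = 194)
o + M = 194 + 709 = 903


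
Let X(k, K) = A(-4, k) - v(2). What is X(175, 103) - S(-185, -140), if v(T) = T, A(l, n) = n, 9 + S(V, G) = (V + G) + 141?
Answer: 366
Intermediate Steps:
S(V, G) = 132 + G + V (S(V, G) = -9 + ((V + G) + 141) = -9 + ((G + V) + 141) = -9 + (141 + G + V) = 132 + G + V)
X(k, K) = -2 + k (X(k, K) = k - 1*2 = k - 2 = -2 + k)
X(175, 103) - S(-185, -140) = (-2 + 175) - (132 - 140 - 185) = 173 - 1*(-193) = 173 + 193 = 366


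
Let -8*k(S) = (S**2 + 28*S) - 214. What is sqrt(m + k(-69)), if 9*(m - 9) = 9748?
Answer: sqrt(110194)/12 ≈ 27.663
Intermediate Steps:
k(S) = 107/4 - 7*S/2 - S**2/8 (k(S) = -((S**2 + 28*S) - 214)/8 = -(-214 + S**2 + 28*S)/8 = 107/4 - 7*S/2 - S**2/8)
m = 9829/9 (m = 9 + (1/9)*9748 = 9 + 9748/9 = 9829/9 ≈ 1092.1)
sqrt(m + k(-69)) = sqrt(9829/9 + (107/4 - 7/2*(-69) - 1/8*(-69)**2)) = sqrt(9829/9 + (107/4 + 483/2 - 1/8*4761)) = sqrt(9829/9 + (107/4 + 483/2 - 4761/8)) = sqrt(9829/9 - 2615/8) = sqrt(55097/72) = sqrt(110194)/12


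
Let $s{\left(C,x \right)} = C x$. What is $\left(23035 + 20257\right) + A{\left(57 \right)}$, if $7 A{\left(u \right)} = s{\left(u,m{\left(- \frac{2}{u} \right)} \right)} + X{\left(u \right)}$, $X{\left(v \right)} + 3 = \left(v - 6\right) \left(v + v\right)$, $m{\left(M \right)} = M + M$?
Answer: $\frac{308851}{7} \approx 44122.0$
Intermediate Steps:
$m{\left(M \right)} = 2 M$
$X{\left(v \right)} = -3 + 2 v \left(-6 + v\right)$ ($X{\left(v \right)} = -3 + \left(v - 6\right) \left(v + v\right) = -3 + \left(-6 + v\right) 2 v = -3 + 2 v \left(-6 + v\right)$)
$A{\left(u \right)} = -1 - \frac{12 u}{7} + \frac{2 u^{2}}{7}$ ($A{\left(u \right)} = \frac{u 2 \left(- \frac{2}{u}\right) - \left(3 - 2 u^{2} + 12 u\right)}{7} = \frac{u \left(- \frac{4}{u}\right) - \left(3 - 2 u^{2} + 12 u\right)}{7} = \frac{-4 - \left(3 - 2 u^{2} + 12 u\right)}{7} = \frac{-7 - 12 u + 2 u^{2}}{7} = -1 - \frac{12 u}{7} + \frac{2 u^{2}}{7}$)
$\left(23035 + 20257\right) + A{\left(57 \right)} = \left(23035 + 20257\right) - \left(\frac{691}{7} - \frac{6498}{7}\right) = 43292 - - \frac{5807}{7} = 43292 + \frac{5807}{7} = \frac{308851}{7}$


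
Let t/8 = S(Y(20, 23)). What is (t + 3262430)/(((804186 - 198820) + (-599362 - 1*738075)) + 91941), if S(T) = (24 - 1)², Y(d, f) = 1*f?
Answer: -1633331/320065 ≈ -5.1031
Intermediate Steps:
Y(d, f) = f
S(T) = 529 (S(T) = 23² = 529)
t = 4232 (t = 8*529 = 4232)
(t + 3262430)/(((804186 - 198820) + (-599362 - 1*738075)) + 91941) = (4232 + 3262430)/(((804186 - 198820) + (-599362 - 1*738075)) + 91941) = 3266662/((605366 + (-599362 - 738075)) + 91941) = 3266662/((605366 - 1337437) + 91941) = 3266662/(-732071 + 91941) = 3266662/(-640130) = 3266662*(-1/640130) = -1633331/320065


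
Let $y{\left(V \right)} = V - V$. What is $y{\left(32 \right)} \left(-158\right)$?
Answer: $0$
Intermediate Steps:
$y{\left(V \right)} = 0$
$y{\left(32 \right)} \left(-158\right) = 0 \left(-158\right) = 0$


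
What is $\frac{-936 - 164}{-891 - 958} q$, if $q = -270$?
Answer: $- \frac{297000}{1849} \approx -160.63$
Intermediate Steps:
$\frac{-936 - 164}{-891 - 958} q = \frac{-936 - 164}{-891 - 958} \left(-270\right) = - \frac{1100}{-1849} \left(-270\right) = \left(-1100\right) \left(- \frac{1}{1849}\right) \left(-270\right) = \frac{1100}{1849} \left(-270\right) = - \frac{297000}{1849}$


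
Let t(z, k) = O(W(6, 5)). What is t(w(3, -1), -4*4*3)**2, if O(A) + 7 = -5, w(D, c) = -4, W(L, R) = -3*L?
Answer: 144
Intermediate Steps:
O(A) = -12 (O(A) = -7 - 5 = -12)
t(z, k) = -12
t(w(3, -1), -4*4*3)**2 = (-12)**2 = 144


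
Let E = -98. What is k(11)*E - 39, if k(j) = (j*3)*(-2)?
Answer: 6429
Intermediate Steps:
k(j) = -6*j (k(j) = (3*j)*(-2) = -6*j)
k(11)*E - 39 = -6*11*(-98) - 39 = -66*(-98) - 39 = 6468 - 39 = 6429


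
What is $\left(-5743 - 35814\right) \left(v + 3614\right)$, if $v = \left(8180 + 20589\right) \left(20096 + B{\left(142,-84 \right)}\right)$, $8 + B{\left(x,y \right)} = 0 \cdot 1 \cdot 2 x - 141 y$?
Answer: $-38176559216354$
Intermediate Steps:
$B{\left(x,y \right)} = -8 - 141 y$ ($B{\left(x,y \right)} = -8 + \left(0 \cdot 1 \cdot 2 x - 141 y\right) = -8 + \left(0 \cdot 2 x - 141 y\right) = -8 + \left(0 x - 141 y\right) = -8 + \left(0 - 141 y\right) = -8 - 141 y$)
$v = 918651708$ ($v = \left(8180 + 20589\right) \left(20096 - -11836\right) = 28769 \left(20096 + \left(-8 + 11844\right)\right) = 28769 \left(20096 + 11836\right) = 28769 \cdot 31932 = 918651708$)
$\left(-5743 - 35814\right) \left(v + 3614\right) = \left(-5743 - 35814\right) \left(918651708 + 3614\right) = \left(-41557\right) 918655322 = -38176559216354$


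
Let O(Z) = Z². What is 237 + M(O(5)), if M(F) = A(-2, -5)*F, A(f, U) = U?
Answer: 112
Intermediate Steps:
M(F) = -5*F
237 + M(O(5)) = 237 - 5*5² = 237 - 5*25 = 237 - 125 = 112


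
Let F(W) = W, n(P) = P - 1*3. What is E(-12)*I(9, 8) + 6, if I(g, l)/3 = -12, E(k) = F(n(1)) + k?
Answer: 510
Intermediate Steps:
n(P) = -3 + P (n(P) = P - 3 = -3 + P)
E(k) = -2 + k (E(k) = (-3 + 1) + k = -2 + k)
I(g, l) = -36 (I(g, l) = 3*(-12) = -36)
E(-12)*I(9, 8) + 6 = (-2 - 12)*(-36) + 6 = -14*(-36) + 6 = 504 + 6 = 510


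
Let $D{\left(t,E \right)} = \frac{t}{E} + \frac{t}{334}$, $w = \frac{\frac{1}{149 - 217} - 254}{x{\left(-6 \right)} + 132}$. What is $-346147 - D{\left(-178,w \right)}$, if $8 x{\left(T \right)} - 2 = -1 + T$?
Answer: $- \frac{998756540801}{2884591} \approx -3.4624 \cdot 10^{5}$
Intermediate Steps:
$x{\left(T \right)} = \frac{1}{8} + \frac{T}{8}$ ($x{\left(T \right)} = \frac{1}{4} + \frac{-1 + T}{8} = \frac{1}{4} + \left(- \frac{1}{8} + \frac{T}{8}\right) = \frac{1}{8} + \frac{T}{8}$)
$w = - \frac{34546}{17867}$ ($w = \frac{\frac{1}{149 - 217} - 254}{\left(\frac{1}{8} + \frac{1}{8} \left(-6\right)\right) + 132} = \frac{\frac{1}{-68} - 254}{\left(\frac{1}{8} - \frac{3}{4}\right) + 132} = \frac{- \frac{1}{68} - 254}{- \frac{5}{8} + 132} = - \frac{17273}{68 \cdot \frac{1051}{8}} = \left(- \frac{17273}{68}\right) \frac{8}{1051} = - \frac{34546}{17867} \approx -1.9335$)
$D{\left(t,E \right)} = \frac{t}{334} + \frac{t}{E}$ ($D{\left(t,E \right)} = \frac{t}{E} + t \frac{1}{334} = \frac{t}{E} + \frac{t}{334} = \frac{t}{334} + \frac{t}{E}$)
$-346147 - D{\left(-178,w \right)} = -346147 - \left(\frac{1}{334} \left(-178\right) - \frac{178}{- \frac{34546}{17867}}\right) = -346147 - \left(- \frac{89}{167} - - \frac{1590163}{17273}\right) = -346147 - \left(- \frac{89}{167} + \frac{1590163}{17273}\right) = -346147 - \frac{264019924}{2884591} = - \frac{998756540801}{2884591}$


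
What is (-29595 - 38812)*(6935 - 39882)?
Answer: 2253805429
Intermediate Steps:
(-29595 - 38812)*(6935 - 39882) = -68407*(-32947) = 2253805429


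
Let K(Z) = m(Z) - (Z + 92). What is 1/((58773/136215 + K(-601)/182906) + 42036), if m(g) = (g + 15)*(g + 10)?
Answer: 8304846930/349121876904101 ≈ 2.3788e-5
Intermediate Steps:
m(g) = (10 + g)*(15 + g) (m(g) = (15 + g)*(10 + g) = (10 + g)*(15 + g))
K(Z) = 58 + Z² + 24*Z (K(Z) = (150 + Z² + 25*Z) - (Z + 92) = (150 + Z² + 25*Z) - (92 + Z) = (150 + Z² + 25*Z) + (-92 - Z) = 58 + Z² + 24*Z)
1/((58773/136215 + K(-601)/182906) + 42036) = 1/((58773/136215 + (58 + (-601)² + 24*(-601))/182906) + 42036) = 1/((58773*(1/136215) + (58 + 361201 - 14424)*(1/182906)) + 42036) = 1/((19591/45405 + 346835*(1/182906)) + 42036) = 1/((19591/45405 + 346835/182906) + 42036) = 1/(19331354621/8304846930 + 42036) = 1/(349121876904101/8304846930) = 8304846930/349121876904101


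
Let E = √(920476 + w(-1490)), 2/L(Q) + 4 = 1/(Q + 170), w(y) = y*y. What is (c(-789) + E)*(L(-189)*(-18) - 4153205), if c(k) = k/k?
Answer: -319796101/77 - 1279184404*√196286/77 ≈ -7.3643e+9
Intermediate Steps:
c(k) = 1
w(y) = y²
L(Q) = 2/(-4 + 1/(170 + Q)) (L(Q) = 2/(-4 + 1/(Q + 170)) = 2/(-4 + 1/(170 + Q)))
E = 4*√196286 (E = √(920476 + (-1490)²) = √(920476 + 2220100) = √3140576 = 4*√196286 ≈ 1772.2)
(c(-789) + E)*(L(-189)*(-18) - 4153205) = (1 + 4*√196286)*((2*(-170 - 1*(-189))/(679 + 4*(-189)))*(-18) - 4153205) = (1 + 4*√196286)*((2*(-170 + 189)/(679 - 756))*(-18) - 4153205) = (1 + 4*√196286)*((2*19/(-77))*(-18) - 4153205) = (1 + 4*√196286)*((2*(-1/77)*19)*(-18) - 4153205) = (1 + 4*√196286)*(-38/77*(-18) - 4153205) = (1 + 4*√196286)*(684/77 - 4153205) = (1 + 4*√196286)*(-319796101/77) = -319796101/77 - 1279184404*√196286/77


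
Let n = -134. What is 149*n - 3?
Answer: -19969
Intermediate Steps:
149*n - 3 = 149*(-134) - 3 = -19966 - 3 = -19969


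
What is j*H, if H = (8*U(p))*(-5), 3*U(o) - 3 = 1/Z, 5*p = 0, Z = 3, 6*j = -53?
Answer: 10600/27 ≈ 392.59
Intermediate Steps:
j = -53/6 (j = (⅙)*(-53) = -53/6 ≈ -8.8333)
p = 0 (p = (⅕)*0 = 0)
U(o) = 10/9 (U(o) = 1 + (⅓)/3 = 1 + (⅓)*(⅓) = 1 + ⅑ = 10/9)
H = -400/9 (H = (8*(10/9))*(-5) = (80/9)*(-5) = -400/9 ≈ -44.444)
j*H = -53/6*(-400/9) = 10600/27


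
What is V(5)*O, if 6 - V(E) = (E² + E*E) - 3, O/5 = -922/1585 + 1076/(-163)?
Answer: 76085586/51671 ≈ 1472.5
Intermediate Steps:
O = -1855746/51671 (O = 5*(-922/1585 + 1076/(-163)) = 5*(-922*1/1585 + 1076*(-1/163)) = 5*(-922/1585 - 1076/163) = 5*(-1855746/258355) = -1855746/51671 ≈ -35.915)
V(E) = 9 - 2*E² (V(E) = 6 - ((E² + E*E) - 3) = 6 - ((E² + E²) - 3) = 6 - (2*E² - 3) = 6 - (-3 + 2*E²) = 6 + (3 - 2*E²) = 9 - 2*E²)
V(5)*O = (9 - 2*5²)*(-1855746/51671) = (9 - 2*25)*(-1855746/51671) = (9 - 50)*(-1855746/51671) = -41*(-1855746/51671) = 76085586/51671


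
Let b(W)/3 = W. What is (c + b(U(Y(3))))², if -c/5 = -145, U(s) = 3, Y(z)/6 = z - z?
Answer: 538756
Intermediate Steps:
Y(z) = 0 (Y(z) = 6*(z - z) = 6*0 = 0)
b(W) = 3*W
c = 725 (c = -5*(-145) = 725)
(c + b(U(Y(3))))² = (725 + 3*3)² = (725 + 9)² = 734² = 538756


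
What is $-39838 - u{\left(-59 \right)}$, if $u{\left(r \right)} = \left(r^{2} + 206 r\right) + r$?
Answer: $-31106$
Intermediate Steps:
$u{\left(r \right)} = r^{2} + 207 r$
$-39838 - u{\left(-59 \right)} = -39838 - - 59 \left(207 - 59\right) = -39838 - \left(-59\right) 148 = -39838 - -8732 = -39838 + 8732 = -31106$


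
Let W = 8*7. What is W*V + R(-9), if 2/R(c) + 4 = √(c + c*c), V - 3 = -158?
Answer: -60759/7 + 3*√2/14 ≈ -8679.5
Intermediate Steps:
V = -155 (V = 3 - 158 = -155)
R(c) = 2/(-4 + √(c + c²)) (R(c) = 2/(-4 + √(c + c*c)) = 2/(-4 + √(c + c²)))
W = 56
W*V + R(-9) = 56*(-155) + 2/(-4 + √(-9*(1 - 9))) = -8680 + 2/(-4 + √(-9*(-8))) = -8680 + 2/(-4 + √72) = -8680 + 2/(-4 + 6*√2)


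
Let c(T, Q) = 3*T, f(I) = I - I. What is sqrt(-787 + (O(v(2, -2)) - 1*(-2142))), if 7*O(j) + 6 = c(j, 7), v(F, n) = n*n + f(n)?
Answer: sqrt(66437)/7 ≈ 36.822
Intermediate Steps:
f(I) = 0
v(F, n) = n**2 (v(F, n) = n*n + 0 = n**2 + 0 = n**2)
O(j) = -6/7 + 3*j/7 (O(j) = -6/7 + (3*j)/7 = -6/7 + 3*j/7)
sqrt(-787 + (O(v(2, -2)) - 1*(-2142))) = sqrt(-787 + ((-6/7 + (3/7)*(-2)**2) - 1*(-2142))) = sqrt(-787 + ((-6/7 + (3/7)*4) + 2142)) = sqrt(-787 + ((-6/7 + 12/7) + 2142)) = sqrt(-787 + (6/7 + 2142)) = sqrt(-787 + 15000/7) = sqrt(9491/7) = sqrt(66437)/7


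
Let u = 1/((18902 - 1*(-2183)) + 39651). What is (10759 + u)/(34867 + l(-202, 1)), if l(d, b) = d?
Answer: 130691725/421082688 ≈ 0.31037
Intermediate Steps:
u = 1/60736 (u = 1/((18902 + 2183) + 39651) = 1/(21085 + 39651) = 1/60736 ≈ 1.6465e-5)
(10759 + u)/(34867 + l(-202, 1)) = (10759 + 1/60736)/(34867 - 202) = (653458625/60736)/34665 = (653458625/60736)*(1/34665) = 130691725/421082688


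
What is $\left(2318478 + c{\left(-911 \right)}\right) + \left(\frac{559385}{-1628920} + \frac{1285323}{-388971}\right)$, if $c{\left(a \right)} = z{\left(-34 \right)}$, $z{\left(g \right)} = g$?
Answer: $\frac{97931328725308139}{42240176088} \approx 2.3184 \cdot 10^{6}$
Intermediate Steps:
$c{\left(a \right)} = -34$
$\left(2318478 + c{\left(-911 \right)}\right) + \left(\frac{559385}{-1628920} + \frac{1285323}{-388971}\right) = \left(2318478 - 34\right) + \left(\frac{559385}{-1628920} + \frac{1285323}{-388971}\right) = 2318444 + \left(559385 \left(- \frac{1}{1628920}\right) + 1285323 \left(- \frac{1}{388971}\right)\right) = 2318444 - \frac{154084858933}{42240176088} = \frac{97931328725308139}{42240176088}$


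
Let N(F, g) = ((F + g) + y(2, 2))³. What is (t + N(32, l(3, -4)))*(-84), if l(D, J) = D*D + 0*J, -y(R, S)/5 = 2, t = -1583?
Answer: -2369472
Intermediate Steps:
y(R, S) = -10 (y(R, S) = -5*2 = -10)
l(D, J) = D² (l(D, J) = D² + 0 = D²)
N(F, g) = (-10 + F + g)³ (N(F, g) = ((F + g) - 10)³ = (-10 + F + g)³)
(t + N(32, l(3, -4)))*(-84) = (-1583 + (-10 + 32 + 3²)³)*(-84) = (-1583 + (-10 + 32 + 9)³)*(-84) = (-1583 + 31³)*(-84) = (-1583 + 29791)*(-84) = 28208*(-84) = -2369472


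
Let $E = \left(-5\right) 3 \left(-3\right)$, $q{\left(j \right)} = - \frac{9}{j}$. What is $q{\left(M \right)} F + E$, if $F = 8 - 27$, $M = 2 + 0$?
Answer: $\frac{261}{2} \approx 130.5$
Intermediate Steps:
$M = 2$
$F = -19$
$E = 45$ ($E = \left(-15\right) \left(-3\right) = 45$)
$q{\left(M \right)} F + E = - \frac{9}{2} \left(-19\right) + 45 = \left(-9\right) \frac{1}{2} \left(-19\right) + 45 = \left(- \frac{9}{2}\right) \left(-19\right) + 45 = \frac{171}{2} + 45 = \frac{261}{2}$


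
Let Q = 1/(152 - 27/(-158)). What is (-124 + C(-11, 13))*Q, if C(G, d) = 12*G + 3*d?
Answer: -34286/24043 ≈ -1.4260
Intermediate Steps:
C(G, d) = 3*d + 12*G
Q = 158/24043 (Q = 1/(152 - 27*(-1/158)) = 1/(152 + 27/158) = 1/(24043/158) = 158/24043 ≈ 0.0065716)
(-124 + C(-11, 13))*Q = (-124 + (3*13 + 12*(-11)))*(158/24043) = (-124 + (39 - 132))*(158/24043) = (-124 - 93)*(158/24043) = -217*158/24043 = -34286/24043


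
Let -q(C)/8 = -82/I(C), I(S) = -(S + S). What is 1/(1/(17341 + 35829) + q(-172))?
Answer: 2286310/4359983 ≈ 0.52439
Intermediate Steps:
I(S) = -2*S
q(C) = -328/C (q(C) = -(-656)/((-2*C)) = -(-656)*(-1/(2*C)) = -328/C)
1/(1/(17341 + 35829) + q(-172)) = 1/(1/(17341 + 35829) - 328/(-172)) = 1/(1/53170 - 328*(-1/172)) = 1/(1/53170 + 82/43) = 1/(4359983/2286310) = 2286310/4359983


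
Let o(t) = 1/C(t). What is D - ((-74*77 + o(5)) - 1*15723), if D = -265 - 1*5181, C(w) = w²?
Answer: 399374/25 ≈ 15975.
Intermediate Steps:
o(t) = t⁻² (o(t) = 1/(t²) = t⁻²)
D = -5446 (D = -265 - 5181 = -5446)
D - ((-74*77 + o(5)) - 1*15723) = -5446 - ((-74*77 + 5⁻²) - 1*15723) = -5446 - ((-5698 + 1/25) - 15723) = -5446 - (-142449/25 - 15723) = -5446 - 1*(-535524/25) = -5446 + 535524/25 = 399374/25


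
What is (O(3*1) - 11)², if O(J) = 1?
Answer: 100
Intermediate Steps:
(O(3*1) - 11)² = (1 - 11)² = (-10)² = 100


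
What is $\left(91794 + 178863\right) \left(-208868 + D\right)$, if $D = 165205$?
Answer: $-11817696591$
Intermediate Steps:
$\left(91794 + 178863\right) \left(-208868 + D\right) = \left(91794 + 178863\right) \left(-208868 + 165205\right) = 270657 \left(-43663\right) = -11817696591$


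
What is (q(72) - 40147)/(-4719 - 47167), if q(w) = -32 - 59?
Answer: 20119/25943 ≈ 0.77551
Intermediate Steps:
q(w) = -91
(q(72) - 40147)/(-4719 - 47167) = (-91 - 40147)/(-4719 - 47167) = -40238/(-51886) = -40238*(-1/51886) = 20119/25943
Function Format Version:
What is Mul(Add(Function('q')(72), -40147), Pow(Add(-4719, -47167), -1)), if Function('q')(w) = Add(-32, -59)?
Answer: Rational(20119, 25943) ≈ 0.77551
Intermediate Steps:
Function('q')(w) = -91
Mul(Add(Function('q')(72), -40147), Pow(Add(-4719, -47167), -1)) = Mul(Add(-91, -40147), Pow(Add(-4719, -47167), -1)) = Mul(-40238, Pow(-51886, -1)) = Mul(-40238, Rational(-1, 51886)) = Rational(20119, 25943)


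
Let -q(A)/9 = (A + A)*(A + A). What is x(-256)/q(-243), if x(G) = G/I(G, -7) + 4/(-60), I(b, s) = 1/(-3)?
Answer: -11519/31886460 ≈ -0.00036125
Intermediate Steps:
I(b, s) = -1/3 (I(b, s) = 1*(-1/3) = -1/3)
q(A) = -36*A**2 (q(A) = -9*(A + A)*(A + A) = -9*2*A*2*A = -36*A**2)
x(G) = -1/15 - 3*G (x(G) = G/(-1/3) + 4/(-60) = G*(-3) + 4*(-1/60) = -3*G - 1/15 = -1/15 - 3*G)
x(-256)/q(-243) = (-1/15 - 3*(-256))/((-36*(-243)**2)) = (-1/15 + 768)/((-36*59049)) = (11519/15)/(-2125764) = (11519/15)*(-1/2125764) = -11519/31886460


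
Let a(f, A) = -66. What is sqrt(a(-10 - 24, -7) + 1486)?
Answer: 2*sqrt(355) ≈ 37.683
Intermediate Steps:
sqrt(a(-10 - 24, -7) + 1486) = sqrt(-66 + 1486) = sqrt(1420) = 2*sqrt(355)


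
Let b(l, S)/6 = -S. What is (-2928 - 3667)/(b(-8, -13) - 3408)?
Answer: 1319/666 ≈ 1.9805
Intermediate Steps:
b(l, S) = -6*S (b(l, S) = 6*(-S) = -6*S)
(-2928 - 3667)/(b(-8, -13) - 3408) = (-2928 - 3667)/(-6*(-13) - 3408) = -6595/(78 - 3408) = -6595/(-3330) = -6595*(-1/3330) = 1319/666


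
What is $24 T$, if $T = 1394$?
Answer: $33456$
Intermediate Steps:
$24 T = 24 \cdot 1394 = 33456$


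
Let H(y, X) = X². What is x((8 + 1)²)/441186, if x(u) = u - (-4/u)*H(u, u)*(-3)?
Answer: -297/147062 ≈ -0.0020196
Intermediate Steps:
x(u) = -11*u (x(u) = u - (-4/u)*u²*(-3) = u - (-4*u)*(-3) = u - 12*u = -11*u)
x((8 + 1)²)/441186 = -11*(8 + 1)²/441186 = -11*9²*(1/441186) = -11*81*(1/441186) = -891*1/441186 = -297/147062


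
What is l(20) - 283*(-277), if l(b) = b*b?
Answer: 78791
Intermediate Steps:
l(b) = b**2
l(20) - 283*(-277) = 20**2 - 283*(-277) = 400 + 78391 = 78791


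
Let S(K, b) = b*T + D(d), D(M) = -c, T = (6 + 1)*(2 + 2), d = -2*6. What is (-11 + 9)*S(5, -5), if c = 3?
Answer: 286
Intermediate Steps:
d = -12
T = 28 (T = 7*4 = 28)
D(M) = -3 (D(M) = -1*3 = -3)
S(K, b) = -3 + 28*b (S(K, b) = b*28 - 3 = 28*b - 3 = -3 + 28*b)
(-11 + 9)*S(5, -5) = (-11 + 9)*(-3 + 28*(-5)) = -2*(-3 - 140) = -2*(-143) = 286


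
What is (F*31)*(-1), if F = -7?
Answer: 217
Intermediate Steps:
(F*31)*(-1) = -7*31*(-1) = -217*(-1) = 217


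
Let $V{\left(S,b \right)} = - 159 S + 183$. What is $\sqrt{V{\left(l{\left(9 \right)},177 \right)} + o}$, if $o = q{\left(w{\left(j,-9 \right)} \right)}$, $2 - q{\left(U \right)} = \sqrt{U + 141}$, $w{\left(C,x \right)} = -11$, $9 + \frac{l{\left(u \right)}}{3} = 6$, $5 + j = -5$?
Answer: $\sqrt{1616 - \sqrt{130}} \approx 40.057$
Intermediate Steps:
$j = -10$ ($j = -5 - 5 = -10$)
$l{\left(u \right)} = -9$ ($l{\left(u \right)} = -27 + 3 \cdot 6 = -27 + 18 = -9$)
$q{\left(U \right)} = 2 - \sqrt{141 + U}$ ($q{\left(U \right)} = 2 - \sqrt{U + 141} = 2 - \sqrt{141 + U}$)
$o = 2 - \sqrt{130}$ ($o = 2 - \sqrt{141 - 11} = 2 - \sqrt{130} \approx -9.4017$)
$V{\left(S,b \right)} = 183 - 159 S$
$\sqrt{V{\left(l{\left(9 \right)},177 \right)} + o} = \sqrt{\left(183 - -1431\right) + \left(2 - \sqrt{130}\right)} = \sqrt{\left(183 + 1431\right) + \left(2 - \sqrt{130}\right)} = \sqrt{1614 + \left(2 - \sqrt{130}\right)} = \sqrt{1616 - \sqrt{130}}$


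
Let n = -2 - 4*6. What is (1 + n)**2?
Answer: 625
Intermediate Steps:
n = -26 (n = -2 - 24 = -26)
(1 + n)**2 = (1 - 26)**2 = (-25)**2 = 625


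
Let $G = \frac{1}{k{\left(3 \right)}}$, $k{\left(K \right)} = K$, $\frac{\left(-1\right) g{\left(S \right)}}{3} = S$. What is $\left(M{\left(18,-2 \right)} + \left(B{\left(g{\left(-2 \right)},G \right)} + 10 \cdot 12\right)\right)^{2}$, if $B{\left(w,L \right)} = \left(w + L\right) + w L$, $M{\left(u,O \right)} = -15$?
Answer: $\frac{115600}{9} \approx 12844.0$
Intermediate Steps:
$g{\left(S \right)} = - 3 S$
$G = \frac{1}{3} \approx 0.33333$
$B{\left(w,L \right)} = L + w + L w$ ($B{\left(w,L \right)} = \left(L + w\right) + L w = L + w + L w$)
$\left(M{\left(18,-2 \right)} + \left(B{\left(g{\left(-2 \right)},G \right)} + 10 \cdot 12\right)\right)^{2} = \left(-15 + \left(\left(\frac{1}{3} - -6 + \frac{\left(-3\right) \left(-2\right)}{3}\right) + 10 \cdot 12\right)\right)^{2} = \left(-15 + \left(\left(\frac{1}{3} + 6 + \frac{1}{3} \cdot 6\right) + 120\right)\right)^{2} = \left(-15 + \left(\left(\frac{1}{3} + 6 + 2\right) + 120\right)\right)^{2} = \left(-15 + \left(\frac{25}{3} + 120\right)\right)^{2} = \left(-15 + \frac{385}{3}\right)^{2} = \left(\frac{340}{3}\right)^{2} = \frac{115600}{9}$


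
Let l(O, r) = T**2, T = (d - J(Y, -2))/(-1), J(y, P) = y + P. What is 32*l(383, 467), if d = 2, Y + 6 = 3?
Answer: 1568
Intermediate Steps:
Y = -3 (Y = -6 + 3 = -3)
J(y, P) = P + y
T = -7 (T = (2 - (-2 - 3))/(-1) = (2 - 1*(-5))*(-1) = (2 + 5)*(-1) = 7*(-1) = -7)
l(O, r) = 49 (l(O, r) = (-7)**2 = 49)
32*l(383, 467) = 32*49 = 1568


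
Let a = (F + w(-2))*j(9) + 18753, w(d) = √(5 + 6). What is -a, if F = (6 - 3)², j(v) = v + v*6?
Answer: -19320 - 63*√11 ≈ -19529.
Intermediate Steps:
w(d) = √11
j(v) = 7*v (j(v) = v + 6*v = 7*v)
F = 9 (F = 3² = 9)
a = 19320 + 63*√11 (a = (9 + √11)*(7*9) + 18753 = (9 + √11)*63 + 18753 = (567 + 63*√11) + 18753 = 19320 + 63*√11 ≈ 19529.)
-a = -(19320 + 63*√11) = -19320 - 63*√11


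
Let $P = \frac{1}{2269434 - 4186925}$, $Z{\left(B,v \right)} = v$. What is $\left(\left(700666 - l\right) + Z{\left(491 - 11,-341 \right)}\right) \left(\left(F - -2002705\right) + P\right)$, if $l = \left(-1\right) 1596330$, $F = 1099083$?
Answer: $\frac{13659701428816381085}{1917491} \approx 7.1237 \cdot 10^{12}$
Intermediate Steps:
$P = - \frac{1}{1917491}$ ($P = \frac{1}{-1917491} = - \frac{1}{1917491} \approx -5.2152 \cdot 10^{-7}$)
$l = -1596330$
$\left(\left(700666 - l\right) + Z{\left(491 - 11,-341 \right)}\right) \left(\left(F - -2002705\right) + P\right) = \left(\left(700666 - -1596330\right) - 341\right) \left(\left(1099083 - -2002705\right) - \frac{1}{1917491}\right) = \left(\left(700666 + 1596330\right) - 341\right) \left(\left(1099083 + 2002705\right) - \frac{1}{1917491}\right) = \left(2296996 - 341\right) \left(3101788 - \frac{1}{1917491}\right) = 2296655 \cdot \frac{5947650573907}{1917491} = \frac{13659701428816381085}{1917491}$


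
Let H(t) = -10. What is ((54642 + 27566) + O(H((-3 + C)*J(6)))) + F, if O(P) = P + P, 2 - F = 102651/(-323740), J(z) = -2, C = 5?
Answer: 26608293251/323740 ≈ 82190.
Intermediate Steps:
F = 750131/323740 (F = 2 - 102651/(-323740) = 2 - 102651*(-1)/323740 = 2 - 1*(-102651/323740) = 2 + 102651/323740 = 750131/323740 ≈ 2.3171)
O(P) = 2*P
((54642 + 27566) + O(H((-3 + C)*J(6)))) + F = ((54642 + 27566) + 2*(-10)) + 750131/323740 = (82208 - 20) + 750131/323740 = 82188 + 750131/323740 = 26608293251/323740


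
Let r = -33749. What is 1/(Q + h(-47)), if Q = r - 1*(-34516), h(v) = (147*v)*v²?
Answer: -1/15261214 ≈ -6.5526e-8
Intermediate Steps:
h(v) = 147*v³
Q = 767 (Q = -33749 - 1*(-34516) = -33749 + 34516 = 767)
1/(Q + h(-47)) = 1/(767 + 147*(-47)³) = 1/(767 + 147*(-103823)) = 1/(767 - 15261981) = 1/(-15261214) = -1/15261214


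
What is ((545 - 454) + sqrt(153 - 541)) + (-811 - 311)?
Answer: -1031 + 2*I*sqrt(97) ≈ -1031.0 + 19.698*I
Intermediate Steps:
((545 - 454) + sqrt(153 - 541)) + (-811 - 311) = (91 + sqrt(-388)) - 1122 = (91 + 2*I*sqrt(97)) - 1122 = -1031 + 2*I*sqrt(97)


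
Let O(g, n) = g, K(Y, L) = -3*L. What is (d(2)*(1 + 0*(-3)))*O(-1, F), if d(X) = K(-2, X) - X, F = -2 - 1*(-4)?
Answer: 8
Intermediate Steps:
F = 2 (F = -2 + 4 = 2)
d(X) = -4*X (d(X) = -3*X - X = -4*X)
(d(2)*(1 + 0*(-3)))*O(-1, F) = ((-4*2)*(1 + 0*(-3)))*(-1) = -8*(1 + 0)*(-1) = -8*1*(-1) = -8*(-1) = 8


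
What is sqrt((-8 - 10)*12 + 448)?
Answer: 2*sqrt(58) ≈ 15.232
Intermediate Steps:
sqrt((-8 - 10)*12 + 448) = sqrt(-18*12 + 448) = sqrt(-216 + 448) = sqrt(232) = 2*sqrt(58)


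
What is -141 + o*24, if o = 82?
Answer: 1827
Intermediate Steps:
-141 + o*24 = -141 + 82*24 = -141 + 1968 = 1827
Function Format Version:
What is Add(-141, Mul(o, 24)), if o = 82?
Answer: 1827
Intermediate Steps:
Add(-141, Mul(o, 24)) = Add(-141, Mul(82, 24)) = Add(-141, 1968) = 1827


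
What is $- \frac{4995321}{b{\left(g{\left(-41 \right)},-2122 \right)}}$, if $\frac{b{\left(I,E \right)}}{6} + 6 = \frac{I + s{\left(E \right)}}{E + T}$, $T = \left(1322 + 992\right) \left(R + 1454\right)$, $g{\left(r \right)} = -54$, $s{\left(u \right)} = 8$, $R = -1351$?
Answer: $\frac{98332893885}{708683} \approx 1.3875 \cdot 10^{5}$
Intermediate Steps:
$T = 238342$ ($T = \left(1322 + 992\right) \left(-1351 + 1454\right) = 2314 \cdot 103 = 238342$)
$b{\left(I,E \right)} = -36 + \frac{6 \left(8 + I\right)}{238342 + E}$ ($b{\left(I,E \right)} = -36 + 6 \frac{I + 8}{E + 238342} = -36 + 6 \frac{8 + I}{238342 + E} = -36 + \frac{6 \left(8 + I\right)}{238342 + E}$)
$- \frac{4995321}{b{\left(g{\left(-41 \right)},-2122 \right)}} = - \frac{4995321}{6 \frac{1}{238342 - 2122} \left(-1430044 - 54 - -12732\right)} = - \frac{4995321}{6 \cdot \frac{1}{236220} \left(-1430044 - 54 + 12732\right)} = - \frac{4995321}{6 \cdot \frac{1}{236220} \left(-1417366\right)} = - \frac{4995321}{- \frac{708683}{19685}} = \left(-4995321\right) \left(- \frac{19685}{708683}\right) = \frac{98332893885}{708683}$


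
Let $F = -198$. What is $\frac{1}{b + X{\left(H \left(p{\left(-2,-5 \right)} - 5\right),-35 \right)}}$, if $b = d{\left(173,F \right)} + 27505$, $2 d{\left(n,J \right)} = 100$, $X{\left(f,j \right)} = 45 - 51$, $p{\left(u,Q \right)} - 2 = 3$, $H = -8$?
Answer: $\frac{1}{27549} \approx 3.6299 \cdot 10^{-5}$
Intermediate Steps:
$p{\left(u,Q \right)} = 5$ ($p{\left(u,Q \right)} = 2 + 3 = 5$)
$X{\left(f,j \right)} = -6$ ($X{\left(f,j \right)} = 45 - 51 = -6$)
$d{\left(n,J \right)} = 50$ ($d{\left(n,J \right)} = \frac{1}{2} \cdot 100 = 50$)
$b = 27555$ ($b = 50 + 27505 = 27555$)
$\frac{1}{b + X{\left(H \left(p{\left(-2,-5 \right)} - 5\right),-35 \right)}} = \frac{1}{27555 - 6} = \frac{1}{27549}$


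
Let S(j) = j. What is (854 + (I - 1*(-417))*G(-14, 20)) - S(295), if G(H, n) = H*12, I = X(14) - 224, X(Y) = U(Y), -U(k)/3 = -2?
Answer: -32873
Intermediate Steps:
U(k) = 6 (U(k) = -3*(-2) = 6)
X(Y) = 6
I = -218 (I = 6 - 224 = -218)
G(H, n) = 12*H
(854 + (I - 1*(-417))*G(-14, 20)) - S(295) = (854 + (-218 - 1*(-417))*(12*(-14))) - 1*295 = (854 + (-218 + 417)*(-168)) - 295 = (854 + 199*(-168)) - 295 = (854 - 33432) - 295 = -32578 - 295 = -32873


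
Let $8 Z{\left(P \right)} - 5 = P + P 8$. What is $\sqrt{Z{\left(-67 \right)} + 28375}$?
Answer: $\frac{\sqrt{113201}}{2} \approx 168.23$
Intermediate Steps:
$Z{\left(P \right)} = \frac{5}{8} + \frac{9 P}{8}$ ($Z{\left(P \right)} = \frac{5}{8} + \frac{P + P 8}{8} = \frac{5}{8} + \frac{P + 8 P}{8} = \frac{5}{8} + \frac{9 P}{8}$)
$\sqrt{Z{\left(-67 \right)} + 28375} = \sqrt{\left(\frac{5}{8} + \frac{9}{8} \left(-67\right)\right) + 28375} = \sqrt{\left(\frac{5}{8} - \frac{603}{8}\right) + 28375} = \sqrt{- \frac{299}{4} + 28375} = \sqrt{\frac{113201}{4}} = \frac{\sqrt{113201}}{2}$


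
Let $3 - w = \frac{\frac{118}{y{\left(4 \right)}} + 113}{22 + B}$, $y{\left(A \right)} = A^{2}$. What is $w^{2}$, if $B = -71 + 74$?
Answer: $\frac{131769}{40000} \approx 3.2942$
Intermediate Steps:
$B = 3$
$w = - \frac{363}{200}$ ($w = 3 - \frac{\frac{118}{4^{2}} + 113}{22 + 3} = 3 - \frac{\frac{118}{16} + 113}{25} = 3 - \left(118 \cdot \frac{1}{16} + 113\right) \frac{1}{25} = 3 - \left(\frac{59}{8} + 113\right) \frac{1}{25} = 3 - \frac{963}{8} \cdot \frac{1}{25} = 3 - \frac{963}{200} = - \frac{363}{200} \approx -1.815$)
$w^{2} = \left(- \frac{363}{200}\right)^{2} = \frac{131769}{40000}$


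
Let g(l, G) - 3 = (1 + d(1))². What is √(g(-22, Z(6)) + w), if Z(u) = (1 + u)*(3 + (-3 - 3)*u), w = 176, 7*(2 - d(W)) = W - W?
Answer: 2*√47 ≈ 13.711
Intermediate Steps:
d(W) = 2 (d(W) = 2 - (W - W)/7 = 2 - ⅐*0 = 2 + 0 = 2)
Z(u) = (1 + u)*(3 - 6*u)
g(l, G) = 12 (g(l, G) = 3 + (1 + 2)² = 3 + 3² = 3 + 9 = 12)
√(g(-22, Z(6)) + w) = √(12 + 176) = √188 = 2*√47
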